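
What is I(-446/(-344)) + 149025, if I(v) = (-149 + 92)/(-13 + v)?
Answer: 99999043/671 ≈ 1.4903e+5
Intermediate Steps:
I(v) = -57/(-13 + v)
I(-446/(-344)) + 149025 = -57/(-13 - 446/(-344)) + 149025 = -57/(-13 - 446*(-1/344)) + 149025 = -57/(-13 + 223/172) + 149025 = -57/(-2013/172) + 149025 = -57*(-172/2013) + 149025 = 3268/671 + 149025 = 99999043/671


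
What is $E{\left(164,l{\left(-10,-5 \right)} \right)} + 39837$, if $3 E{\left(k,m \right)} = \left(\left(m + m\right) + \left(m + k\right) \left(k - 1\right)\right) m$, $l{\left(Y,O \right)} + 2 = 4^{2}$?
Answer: $\frac{526099}{3} \approx 1.7537 \cdot 10^{5}$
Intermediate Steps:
$l{\left(Y,O \right)} = 14$ ($l{\left(Y,O \right)} = -2 + 4^{2} = -2 + 16 = 14$)
$E{\left(k,m \right)} = \frac{m \left(2 m + \left(-1 + k\right) \left(k + m\right)\right)}{3}$ ($E{\left(k,m \right)} = \frac{\left(\left(m + m\right) + \left(m + k\right) \left(k - 1\right)\right) m}{3} = \frac{\left(2 m + \left(k + m\right) \left(-1 + k\right)\right) m}{3} = \frac{\left(2 m + \left(-1 + k\right) \left(k + m\right)\right) m}{3} = \frac{m \left(2 m + \left(-1 + k\right) \left(k + m\right)\right)}{3}$)
$E{\left(164,l{\left(-10,-5 \right)} \right)} + 39837 = \frac{1}{3} \cdot 14 \left(14 + 164^{2} - 164 + 164 \cdot 14\right) + 39837 = \frac{1}{3} \cdot 14 \left(14 + 26896 - 164 + 2296\right) + 39837 = \frac{1}{3} \cdot 14 \cdot 29042 + 39837 = \frac{406588}{3} + 39837 = \frac{526099}{3}$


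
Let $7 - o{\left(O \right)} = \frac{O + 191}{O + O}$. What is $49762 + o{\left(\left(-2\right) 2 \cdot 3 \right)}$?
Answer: $\frac{1194635}{24} \approx 49776.0$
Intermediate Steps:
$o{\left(O \right)} = 7 - \frac{191 + O}{2 O}$ ($o{\left(O \right)} = 7 - \frac{O + 191}{O + O} = 7 - \frac{191 + O}{2 O}$)
$49762 + o{\left(\left(-2\right) 2 \cdot 3 \right)} = 49762 + \frac{-191 + 13 \left(-2\right) 2 \cdot 3}{2 \left(-2\right) 2 \cdot 3} = 49762 + \frac{-191 + 13 \left(\left(-4\right) 3\right)}{2 \left(\left(-4\right) 3\right)} = 49762 + \frac{-191 + 13 \left(-12\right)}{2 \left(-12\right)} = 49762 + \frac{1}{2} \left(- \frac{1}{12}\right) \left(-191 - 156\right) = 49762 + \frac{1}{2} \left(- \frac{1}{12}\right) \left(-347\right) = 49762 + \frac{347}{24} = \frac{1194635}{24}$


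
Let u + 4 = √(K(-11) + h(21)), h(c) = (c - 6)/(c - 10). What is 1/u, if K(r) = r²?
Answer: 22/585 + √14806/1170 ≈ 0.14161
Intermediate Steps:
h(c) = (-6 + c)/(-10 + c)
u = -4 + √14806/11 (u = -4 + √((-11)² + (-6 + 21)/(-10 + 21)) = -4 + √(121 + 15/11) = -4 + √(1346/11) = -4 + √14806/11 ≈ 7.0618)
1/u = 1/(-4 + √14806/11)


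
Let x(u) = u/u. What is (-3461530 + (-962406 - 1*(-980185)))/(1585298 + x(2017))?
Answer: -1147917/528433 ≈ -2.1723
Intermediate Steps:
x(u) = 1
(-3461530 + (-962406 - 1*(-980185)))/(1585298 + x(2017)) = (-3461530 + (-962406 - 1*(-980185)))/(1585298 + 1) = (-3461530 + (-962406 + 980185))/1585299 = (-3461530 + 17779)*(1/1585299) = -3443751*1/1585299 = -1147917/528433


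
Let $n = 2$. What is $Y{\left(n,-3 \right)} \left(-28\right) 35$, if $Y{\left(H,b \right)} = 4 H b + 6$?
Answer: $17640$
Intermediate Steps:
$Y{\left(H,b \right)} = 6 + 4 H b$ ($Y{\left(H,b \right)} = 4 H b + 6 = 6 + 4 H b$)
$Y{\left(n,-3 \right)} \left(-28\right) 35 = \left(6 + 4 \cdot 2 \left(-3\right)\right) \left(-28\right) 35 = \left(6 - 24\right) \left(-28\right) 35 = \left(-18\right) \left(-28\right) 35 = 504 \cdot 35 = 17640$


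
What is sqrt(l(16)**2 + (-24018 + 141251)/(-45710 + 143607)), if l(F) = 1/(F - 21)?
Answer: sqrt(296502797634)/489485 ≈ 1.1124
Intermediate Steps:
l(F) = 1/(-21 + F)
sqrt(l(16)**2 + (-24018 + 141251)/(-45710 + 143607)) = sqrt((1/(-21 + 16))**2 + (-24018 + 141251)/(-45710 + 143607)) = sqrt((1/(-5))**2 + 117233/97897) = sqrt((-1/5)**2 + 117233*(1/97897)) = sqrt(1/25 + 117233/97897) = sqrt(3028722/2447425) = sqrt(296502797634)/489485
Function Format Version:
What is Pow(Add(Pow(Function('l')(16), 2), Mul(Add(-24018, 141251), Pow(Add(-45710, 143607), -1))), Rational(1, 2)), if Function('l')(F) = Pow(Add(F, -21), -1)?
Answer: Mul(Rational(1, 489485), Pow(296502797634, Rational(1, 2))) ≈ 1.1124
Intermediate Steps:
Function('l')(F) = Pow(Add(-21, F), -1)
Pow(Add(Pow(Function('l')(16), 2), Mul(Add(-24018, 141251), Pow(Add(-45710, 143607), -1))), Rational(1, 2)) = Pow(Add(Pow(Pow(Add(-21, 16), -1), 2), Mul(Add(-24018, 141251), Pow(Add(-45710, 143607), -1))), Rational(1, 2)) = Pow(Add(Pow(Pow(-5, -1), 2), Mul(117233, Pow(97897, -1))), Rational(1, 2)) = Pow(Add(Pow(Rational(-1, 5), 2), Mul(117233, Rational(1, 97897))), Rational(1, 2)) = Pow(Add(Rational(1, 25), Rational(117233, 97897)), Rational(1, 2)) = Pow(Rational(3028722, 2447425), Rational(1, 2)) = Mul(Rational(1, 489485), Pow(296502797634, Rational(1, 2)))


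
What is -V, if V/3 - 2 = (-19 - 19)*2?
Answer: 222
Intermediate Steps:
V = -222 (V = 6 + 3*((-19 - 19)*2) = 6 + 3*(-38*2) = 6 + 3*(-76) = 6 - 228 = -222)
-V = -1*(-222) = 222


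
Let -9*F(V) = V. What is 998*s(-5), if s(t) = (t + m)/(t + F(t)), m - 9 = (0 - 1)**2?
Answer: -4491/4 ≈ -1122.8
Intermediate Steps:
F(V) = -V/9
m = 10 (m = 9 + (0 - 1)**2 = 9 + (-1)**2 = 9 + 1 = 10)
s(t) = 9*(10 + t)/(8*t) (s(t) = (t + 10)/(t - t/9) = (10 + t)/((8*t/9)) = (10 + t)*(9/(8*t)) = 9*(10 + t)/(8*t))
998*s(-5) = 998*((9/8)*(10 - 5)/(-5)) = 998*((9/8)*(-1/5)*5) = 998*(-9/8) = -4491/4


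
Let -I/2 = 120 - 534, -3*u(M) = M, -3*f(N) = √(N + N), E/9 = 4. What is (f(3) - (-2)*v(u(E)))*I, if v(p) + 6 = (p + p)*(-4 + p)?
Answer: 625968 - 276*√6 ≈ 6.2529e+5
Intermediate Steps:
E = 36 (E = 9*4 = 36)
f(N) = -√2*√N/3 (f(N) = -√(N + N)/3 = -√2*√N/3)
u(M) = -M/3
v(p) = -6 + 2*p*(-4 + p) (v(p) = -6 + (p + p)*(-4 + p) = -6 + (2*p)*(-4 + p) = -6 + 2*p*(-4 + p))
I = 828 (I = -2*(120 - 534) = -2*(-414) = 828)
(f(3) - (-2)*v(u(E)))*I = (-√2*√3/3 - (-2)*(-6 - (-8)*36/3 + 2*(-⅓*36)²))*828 = (-√6/3 - (-2)*(-6 - 8*(-12) + 2*(-12)²))*828 = (-√6/3 - (-2)*(-6 + 96 + 2*144))*828 = (-√6/3 - (-2)*(-6 + 96 + 288))*828 = (-√6/3 - (-2)*378)*828 = (-√6/3 - 1*(-756))*828 = (-√6/3 + 756)*828 = (756 - √6/3)*828 = 625968 - 276*√6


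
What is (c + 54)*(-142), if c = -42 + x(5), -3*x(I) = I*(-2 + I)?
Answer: -994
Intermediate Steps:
x(I) = -I*(-2 + I)/3
c = -47 (c = -42 + (⅓)*5*(2 - 1*5) = -42 + (⅓)*5*(2 - 5) = -42 + (⅓)*5*(-3) = -42 - 5 = -47)
(c + 54)*(-142) = (-47 + 54)*(-142) = 7*(-142) = -994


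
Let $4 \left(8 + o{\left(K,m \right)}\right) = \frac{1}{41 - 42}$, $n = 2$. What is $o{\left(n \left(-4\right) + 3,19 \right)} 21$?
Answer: $- \frac{693}{4} \approx -173.25$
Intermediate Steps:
$o{\left(K,m \right)} = - \frac{33}{4}$ ($o{\left(K,m \right)} = -8 + \frac{1}{4 \left(41 - 42\right)} = -8 + \frac{1}{4 \left(-1\right)} = -8 + \frac{1}{4} \left(-1\right) = -8 - \frac{1}{4} = - \frac{33}{4}$)
$o{\left(n \left(-4\right) + 3,19 \right)} 21 = \left(- \frac{33}{4}\right) 21 = - \frac{693}{4}$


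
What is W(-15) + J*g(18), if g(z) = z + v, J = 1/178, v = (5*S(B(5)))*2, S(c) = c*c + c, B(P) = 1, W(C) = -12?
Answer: -1049/89 ≈ -11.787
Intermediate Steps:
S(c) = c + c² (S(c) = c² + c = c + c²)
v = 20 (v = (5*(1*(1 + 1)))*2 = (5*(1*2))*2 = (5*2)*2 = 10*2 = 20)
J = 1/178 ≈ 0.0056180
g(z) = 20 + z (g(z) = z + 20 = 20 + z)
W(-15) + J*g(18) = -12 + (20 + 18)/178 = -12 + (1/178)*38 = -12 + 19/89 = -1049/89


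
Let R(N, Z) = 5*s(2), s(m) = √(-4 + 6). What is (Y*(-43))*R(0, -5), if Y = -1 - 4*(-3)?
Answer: -2365*√2 ≈ -3344.6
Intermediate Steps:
s(m) = √2
Y = 11 (Y = -1 + 12 = 11)
R(N, Z) = 5*√2
(Y*(-43))*R(0, -5) = (11*(-43))*(5*√2) = -2365*√2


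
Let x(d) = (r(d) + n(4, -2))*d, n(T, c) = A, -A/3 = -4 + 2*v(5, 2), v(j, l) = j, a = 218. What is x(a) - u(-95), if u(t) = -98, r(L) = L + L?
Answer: 91222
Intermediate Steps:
r(L) = 2*L
A = -18 (A = -3*(-4 + 2*5) = -3*(-4 + 10) = -3*6 = -18)
n(T, c) = -18
x(d) = d*(-18 + 2*d) (x(d) = (2*d - 18)*d = (-18 + 2*d)*d = d*(-18 + 2*d))
x(a) - u(-95) = 2*218*(-9 + 218) - 1*(-98) = 2*218*209 + 98 = 91124 + 98 = 91222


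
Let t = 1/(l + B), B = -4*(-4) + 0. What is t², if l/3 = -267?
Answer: 1/616225 ≈ 1.6228e-6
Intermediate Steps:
l = -801 (l = 3*(-267) = -801)
B = 16 (B = 16 + 0 = 16)
t = -1/785 (t = 1/(-801 + 16) = 1/(-785) = -1/785 ≈ -0.0012739)
t² = (-1/785)² = 1/616225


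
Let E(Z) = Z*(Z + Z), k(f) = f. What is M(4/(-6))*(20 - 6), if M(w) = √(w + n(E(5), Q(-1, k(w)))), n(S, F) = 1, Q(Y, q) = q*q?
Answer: 14*√3/3 ≈ 8.0829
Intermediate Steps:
Q(Y, q) = q²
E(Z) = 2*Z² (E(Z) = Z*(2*Z) = 2*Z²)
M(w) = √(1 + w) (M(w) = √(w + 1) = √(1 + w))
M(4/(-6))*(20 - 6) = √(1 + 4/(-6))*(20 - 6) = √(1 + 4*(-⅙))*14 = √(1 - ⅔)*14 = √(⅓)*14 = (√3/3)*14 = 14*√3/3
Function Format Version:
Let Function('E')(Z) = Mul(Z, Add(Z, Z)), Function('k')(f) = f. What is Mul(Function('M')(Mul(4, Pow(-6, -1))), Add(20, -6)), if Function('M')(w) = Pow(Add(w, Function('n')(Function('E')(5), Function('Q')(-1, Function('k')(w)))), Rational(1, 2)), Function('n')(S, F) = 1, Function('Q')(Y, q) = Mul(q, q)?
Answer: Mul(Rational(14, 3), Pow(3, Rational(1, 2))) ≈ 8.0829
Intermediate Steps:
Function('Q')(Y, q) = Pow(q, 2)
Function('E')(Z) = Mul(2, Pow(Z, 2)) (Function('E')(Z) = Mul(Z, Mul(2, Z)) = Mul(2, Pow(Z, 2)))
Function('M')(w) = Pow(Add(1, w), Rational(1, 2)) (Function('M')(w) = Pow(Add(w, 1), Rational(1, 2)) = Pow(Add(1, w), Rational(1, 2)))
Mul(Function('M')(Mul(4, Pow(-6, -1))), Add(20, -6)) = Mul(Pow(Add(1, Mul(4, Pow(-6, -1))), Rational(1, 2)), Add(20, -6)) = Mul(Pow(Add(1, Mul(4, Rational(-1, 6))), Rational(1, 2)), 14) = Mul(Pow(Add(1, Rational(-2, 3)), Rational(1, 2)), 14) = Mul(Pow(Rational(1, 3), Rational(1, 2)), 14) = Mul(Mul(Rational(1, 3), Pow(3, Rational(1, 2))), 14) = Mul(Rational(14, 3), Pow(3, Rational(1, 2)))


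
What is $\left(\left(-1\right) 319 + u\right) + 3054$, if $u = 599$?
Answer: $3334$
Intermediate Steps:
$\left(\left(-1\right) 319 + u\right) + 3054 = \left(\left(-1\right) 319 + 599\right) + 3054 = \left(-319 + 599\right) + 3054 = 280 + 3054 = 3334$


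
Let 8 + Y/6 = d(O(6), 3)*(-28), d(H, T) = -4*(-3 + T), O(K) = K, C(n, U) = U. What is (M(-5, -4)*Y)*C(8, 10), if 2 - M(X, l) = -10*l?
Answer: 18240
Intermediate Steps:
M(X, l) = 2 + 10*l (M(X, l) = 2 - (-10)*l = 2 + 10*l)
d(H, T) = 12 - 4*T
Y = -48 (Y = -48 + 6*((12 - 4*3)*(-28)) = -48 + 6*((12 - 12)*(-28)) = -48 + 6*(0*(-28)) = -48 + 6*0 = -48 + 0 = -48)
(M(-5, -4)*Y)*C(8, 10) = ((2 + 10*(-4))*(-48))*10 = ((2 - 40)*(-48))*10 = -38*(-48)*10 = 1824*10 = 18240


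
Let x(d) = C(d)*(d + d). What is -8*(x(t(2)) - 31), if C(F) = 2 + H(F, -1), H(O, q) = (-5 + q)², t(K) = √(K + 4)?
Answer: 248 - 608*√6 ≈ -1241.3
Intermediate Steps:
t(K) = √(4 + K)
C(F) = 38 (C(F) = 2 + (-5 - 1)² = 2 + (-6)² = 2 + 36 = 38)
x(d) = 76*d (x(d) = 38*(d + d) = 38*(2*d) = 76*d)
-8*(x(t(2)) - 31) = -8*(76*√(4 + 2) - 31) = -8*(76*√6 - 31) = -8*(-31 + 76*√6) = 248 - 608*√6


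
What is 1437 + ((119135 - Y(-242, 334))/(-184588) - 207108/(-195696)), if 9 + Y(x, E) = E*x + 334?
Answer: 360472942853/250855092 ≈ 1437.0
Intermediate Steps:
Y(x, E) = 325 + E*x (Y(x, E) = -9 + (E*x + 334) = -9 + (334 + E*x) = 325 + E*x)
1437 + ((119135 - Y(-242, 334))/(-184588) - 207108/(-195696)) = 1437 + ((119135 - (325 + 334*(-242)))/(-184588) - 207108/(-195696)) = 1437 + ((119135 - (325 - 80828))*(-1/184588) - 207108*(-1/195696)) = 1437 + ((119135 - 1*(-80503))*(-1/184588) + 5753/5436) = 1437 + ((119135 + 80503)*(-1/184588) + 5753/5436) = 1437 + (199638*(-1/184588) + 5753/5436) = 1437 + (-99819/92294 + 5753/5436) = 1437 - 5824351/250855092 = 360472942853/250855092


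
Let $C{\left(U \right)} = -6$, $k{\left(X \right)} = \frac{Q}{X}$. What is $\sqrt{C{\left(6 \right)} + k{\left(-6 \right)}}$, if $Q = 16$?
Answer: $\frac{i \sqrt{78}}{3} \approx 2.9439 i$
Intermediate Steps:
$k{\left(X \right)} = \frac{16}{X}$
$\sqrt{C{\left(6 \right)} + k{\left(-6 \right)}} = \sqrt{-6 + \frac{16}{-6}} = \sqrt{-6 + 16 \left(- \frac{1}{6}\right)} = \sqrt{-6 - \frac{8}{3}} = \sqrt{- \frac{26}{3}} = \frac{i \sqrt{78}}{3}$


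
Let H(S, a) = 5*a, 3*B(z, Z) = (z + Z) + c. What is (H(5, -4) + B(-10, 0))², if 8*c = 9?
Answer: 303601/576 ≈ 527.08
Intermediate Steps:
c = 9/8 (c = (⅛)*9 = 9/8 ≈ 1.1250)
B(z, Z) = 3/8 + Z/3 + z/3 (B(z, Z) = ((z + Z) + 9/8)/3 = ((Z + z) + 9/8)/3 = (9/8 + Z + z)/3 = 3/8 + Z/3 + z/3)
(H(5, -4) + B(-10, 0))² = (5*(-4) + (3/8 + (⅓)*0 + (⅓)*(-10)))² = (-20 + (3/8 + 0 - 10/3))² = (-20 - 71/24)² = (-551/24)² = 303601/576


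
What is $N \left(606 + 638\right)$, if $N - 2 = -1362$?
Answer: $-1691840$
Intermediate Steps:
$N = -1360$ ($N = 2 - 1362 = -1360$)
$N \left(606 + 638\right) = - 1360 \left(606 + 638\right) = \left(-1360\right) 1244 = -1691840$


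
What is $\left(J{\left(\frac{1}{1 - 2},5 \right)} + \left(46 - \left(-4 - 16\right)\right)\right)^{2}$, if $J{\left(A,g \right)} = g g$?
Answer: $8281$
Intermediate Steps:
$J{\left(A,g \right)} = g^{2}$
$\left(J{\left(\frac{1}{1 - 2},5 \right)} + \left(46 - \left(-4 - 16\right)\right)\right)^{2} = \left(5^{2} + \left(46 - \left(-4 - 16\right)\right)\right)^{2} = \left(25 + \left(46 - -20\right)\right)^{2} = \left(25 + \left(46 + 20\right)\right)^{2} = \left(25 + 66\right)^{2} = 91^{2} = 8281$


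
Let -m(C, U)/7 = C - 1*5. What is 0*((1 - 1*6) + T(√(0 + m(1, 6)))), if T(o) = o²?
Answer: 0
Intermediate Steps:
m(C, U) = 35 - 7*C (m(C, U) = -7*(C - 1*5) = -7*(C - 5) = -7*(-5 + C) = 35 - 7*C)
0*((1 - 1*6) + T(√(0 + m(1, 6)))) = 0*((1 - 1*6) + (√(0 + (35 - 7*1)))²) = 0*((1 - 6) + (√(0 + (35 - 7)))²) = 0*(-5 + (√(0 + 28))²) = 0*(-5 + (√28)²) = 0*(-5 + (2*√7)²) = 0*(-5 + 28) = 0*23 = 0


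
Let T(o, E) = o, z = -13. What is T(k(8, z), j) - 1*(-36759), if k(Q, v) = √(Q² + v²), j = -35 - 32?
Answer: 36759 + √233 ≈ 36774.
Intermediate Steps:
j = -67
T(k(8, z), j) - 1*(-36759) = √(8² + (-13)²) - 1*(-36759) = √(64 + 169) + 36759 = √233 + 36759 = 36759 + √233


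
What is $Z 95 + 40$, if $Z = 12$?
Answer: $1180$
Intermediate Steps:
$Z 95 + 40 = 12 \cdot 95 + 40 = 1140 + 40 = 1180$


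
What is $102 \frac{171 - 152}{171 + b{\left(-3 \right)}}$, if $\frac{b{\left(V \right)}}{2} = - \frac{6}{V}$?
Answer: $\frac{1938}{175} \approx 11.074$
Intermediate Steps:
$b{\left(V \right)} = - \frac{12}{V}$ ($b{\left(V \right)} = 2 \left(- \frac{6}{V}\right) = - \frac{12}{V}$)
$102 \frac{171 - 152}{171 + b{\left(-3 \right)}} = 102 \frac{171 - 152}{171 - \frac{12}{-3}} = 102 \frac{19}{171 - -4} = 102 \frac{19}{171 + 4} = 102 \cdot \frac{19}{175} = \frac{1938}{175}$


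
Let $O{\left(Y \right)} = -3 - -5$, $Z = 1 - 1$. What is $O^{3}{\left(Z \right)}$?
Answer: $8$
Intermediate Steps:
$Z = 0$ ($Z = 1 - 1 = 0$)
$O{\left(Y \right)} = 2$ ($O{\left(Y \right)} = -3 + 5 = 2$)
$O^{3}{\left(Z \right)} = 2^{3} = 8$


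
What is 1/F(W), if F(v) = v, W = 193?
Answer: 1/193 ≈ 0.0051813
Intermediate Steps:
1/F(W) = 1/193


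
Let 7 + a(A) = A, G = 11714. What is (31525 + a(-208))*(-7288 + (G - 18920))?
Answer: -453807140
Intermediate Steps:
a(A) = -7 + A
(31525 + a(-208))*(-7288 + (G - 18920)) = (31525 + (-7 - 208))*(-7288 + (11714 - 18920)) = (31525 - 215)*(-7288 - 7206) = 31310*(-14494) = -453807140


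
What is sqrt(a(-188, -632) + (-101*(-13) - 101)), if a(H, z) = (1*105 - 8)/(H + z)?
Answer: sqrt(203717315)/410 ≈ 34.812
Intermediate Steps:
a(H, z) = 97/(H + z) (a(H, z) = (105 - 8)/(H + z) = 97/(H + z))
sqrt(a(-188, -632) + (-101*(-13) - 101)) = sqrt(97/(-188 - 632) + (-101*(-13) - 101)) = sqrt(97/(-820) + (1313 - 101)) = sqrt(97*(-1/820) + 1212) = sqrt(-97/820 + 1212) = sqrt(993743/820) = sqrt(203717315)/410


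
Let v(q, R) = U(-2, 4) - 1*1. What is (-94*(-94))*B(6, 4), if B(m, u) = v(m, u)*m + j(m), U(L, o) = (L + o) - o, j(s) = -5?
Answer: -203228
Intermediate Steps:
U(L, o) = L
v(q, R) = -3 (v(q, R) = -2 - 1*1 = -2 - 1 = -3)
B(m, u) = -5 - 3*m (B(m, u) = -3*m - 5 = -5 - 3*m)
(-94*(-94))*B(6, 4) = (-94*(-94))*(-5 - 3*6) = 8836*(-5 - 18) = 8836*(-23) = -203228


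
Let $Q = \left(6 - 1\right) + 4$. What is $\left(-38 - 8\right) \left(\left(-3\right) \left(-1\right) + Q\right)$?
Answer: $-552$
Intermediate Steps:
$Q = 9$ ($Q = 5 + 4 = 9$)
$\left(-38 - 8\right) \left(\left(-3\right) \left(-1\right) + Q\right) = \left(-38 - 8\right) \left(\left(-3\right) \left(-1\right) + 9\right) = - 46 \left(3 + 9\right) = \left(-46\right) 12 = -552$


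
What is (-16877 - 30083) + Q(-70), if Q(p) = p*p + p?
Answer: -42130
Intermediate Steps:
Q(p) = p + p² (Q(p) = p² + p = p + p²)
(-16877 - 30083) + Q(-70) = (-16877 - 30083) - 70*(1 - 70) = -46960 - 70*(-69) = -46960 + 4830 = -42130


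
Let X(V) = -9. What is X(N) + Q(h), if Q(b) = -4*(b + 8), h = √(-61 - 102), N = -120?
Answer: -41 - 4*I*√163 ≈ -41.0 - 51.069*I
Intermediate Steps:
h = I*√163 (h = √(-163) = I*√163 ≈ 12.767*I)
Q(b) = -32 - 4*b (Q(b) = -4*(8 + b) = -32 - 4*b)
X(N) + Q(h) = -9 + (-32 - 4*I*√163) = -41 - 4*I*√163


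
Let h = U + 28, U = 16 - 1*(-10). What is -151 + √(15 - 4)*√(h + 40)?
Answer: -151 + √1034 ≈ -118.84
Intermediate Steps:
U = 26 (U = 16 + 10 = 26)
h = 54 (h = 26 + 28 = 54)
-151 + √(15 - 4)*√(h + 40) = -151 + √(15 - 4)*√(54 + 40) = -151 + √11*√94 = -151 + √1034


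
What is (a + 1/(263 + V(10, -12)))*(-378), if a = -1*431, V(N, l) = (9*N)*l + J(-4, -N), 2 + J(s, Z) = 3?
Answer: 22156911/136 ≈ 1.6292e+5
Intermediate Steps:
J(s, Z) = 1 (J(s, Z) = -2 + 3 = 1)
V(N, l) = 1 + 9*N*l (V(N, l) = (9*N)*l + 1 = 9*N*l + 1 = 1 + 9*N*l)
a = -431
(a + 1/(263 + V(10, -12)))*(-378) = (-431 + 1/(263 + (1 + 9*10*(-12))))*(-378) = (-431 + 1/(263 + (1 - 1080)))*(-378) = (-431 + 1/(263 - 1079))*(-378) = (-431 + 1/(-816))*(-378) = (-431 - 1/816)*(-378) = -351697/816*(-378) = 22156911/136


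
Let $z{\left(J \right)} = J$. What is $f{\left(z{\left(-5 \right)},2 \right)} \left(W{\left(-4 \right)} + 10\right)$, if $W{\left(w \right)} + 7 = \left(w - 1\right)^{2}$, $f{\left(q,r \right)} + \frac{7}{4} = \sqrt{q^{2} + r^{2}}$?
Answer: $-49 + 28 \sqrt{29} \approx 101.78$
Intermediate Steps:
$f{\left(q,r \right)} = - \frac{7}{4} + \sqrt{q^{2} + r^{2}}$
$W{\left(w \right)} = -7 + \left(-1 + w\right)^{2}$ ($W{\left(w \right)} = -7 + \left(w - 1\right)^{2} = -7 + \left(-1 + w\right)^{2}$)
$f{\left(z{\left(-5 \right)},2 \right)} \left(W{\left(-4 \right)} + 10\right) = \left(- \frac{7}{4} + \sqrt{\left(-5\right)^{2} + 2^{2}}\right) \left(\left(-7 + \left(-1 - 4\right)^{2}\right) + 10\right) = \left(- \frac{7}{4} + \sqrt{25 + 4}\right) \left(\left(-7 + \left(-5\right)^{2}\right) + 10\right) = \left(- \frac{7}{4} + \sqrt{29}\right) \left(\left(-7 + 25\right) + 10\right) = \left(- \frac{7}{4} + \sqrt{29}\right) \left(18 + 10\right) = \left(- \frac{7}{4} + \sqrt{29}\right) 28 = -49 + 28 \sqrt{29}$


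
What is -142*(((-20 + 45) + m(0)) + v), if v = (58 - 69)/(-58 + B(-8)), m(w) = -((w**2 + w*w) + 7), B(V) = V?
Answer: -7739/3 ≈ -2579.7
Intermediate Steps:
m(w) = -7 - 2*w**2 (m(w) = -((w**2 + w**2) + 7) = -(2*w**2 + 7) = -(7 + 2*w**2) = -7 - 2*w**2)
v = 1/6 (v = (58 - 69)/(-58 - 8) = -11/(-66) = -11*(-1/66) = 1/6 ≈ 0.16667)
-142*(((-20 + 45) + m(0)) + v) = -142*(((-20 + 45) + (-7 - 2*0**2)) + 1/6) = -142*((25 + (-7 - 2*0)) + 1/6) = -142*((25 + (-7 + 0)) + 1/6) = -142*((25 - 7) + 1/6) = -142*(18 + 1/6) = -142*109/6 = -7739/3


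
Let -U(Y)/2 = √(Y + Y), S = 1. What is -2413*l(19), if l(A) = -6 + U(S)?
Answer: 14478 + 4826*√2 ≈ 21303.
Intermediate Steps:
U(Y) = -2*√2*√Y (U(Y) = -2*√(Y + Y) = -2*√2*√Y)
l(A) = -6 - 2*√2 (l(A) = -6 - 2*√2*√1 = -6 - 2*√2*1 = -6 - 2*√2)
-2413*l(19) = -2413*(-6 - 2*√2) = 14478 + 4826*√2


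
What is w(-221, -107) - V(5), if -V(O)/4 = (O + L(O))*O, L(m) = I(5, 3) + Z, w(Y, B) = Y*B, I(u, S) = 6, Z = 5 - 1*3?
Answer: 23907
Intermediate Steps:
Z = 2 (Z = 5 - 3 = 2)
w(Y, B) = B*Y
L(m) = 8 (L(m) = 6 + 2 = 8)
V(O) = -4*O*(8 + O) (V(O) = -4*(O + 8)*O = -4*(8 + O)*O = -4*O*(8 + O))
w(-221, -107) - V(5) = -107*(-221) - (-4)*5*(8 + 5) = 23647 - (-4)*5*13 = 23647 - 1*(-260) = 23647 + 260 = 23907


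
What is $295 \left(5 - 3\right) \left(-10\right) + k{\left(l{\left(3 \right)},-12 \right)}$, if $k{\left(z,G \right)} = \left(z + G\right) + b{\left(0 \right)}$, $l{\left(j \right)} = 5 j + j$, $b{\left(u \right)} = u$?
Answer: $-5894$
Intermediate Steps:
$l{\left(j \right)} = 6 j$
$k{\left(z,G \right)} = G + z$ ($k{\left(z,G \right)} = \left(z + G\right) + 0 = \left(G + z\right) + 0 = G + z$)
$295 \left(5 - 3\right) \left(-10\right) + k{\left(l{\left(3 \right)},-12 \right)} = 295 \left(5 - 3\right) \left(-10\right) + \left(-12 + 6 \cdot 3\right) = 295 \cdot 2 \left(-10\right) + \left(-12 + 18\right) = 295 \left(-20\right) + 6 = -5900 + 6 = -5894$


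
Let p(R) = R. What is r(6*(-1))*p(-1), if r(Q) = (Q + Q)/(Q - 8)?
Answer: -6/7 ≈ -0.85714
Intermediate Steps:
r(Q) = 2*Q/(-8 + Q) (r(Q) = (2*Q)/(-8 + Q) = 2*Q/(-8 + Q))
r(6*(-1))*p(-1) = (2*(6*(-1))/(-8 + 6*(-1)))*(-1) = (2*(-6)/(-8 - 6))*(-1) = (2*(-6)/(-14))*(-1) = (2*(-6)*(-1/14))*(-1) = (6/7)*(-1) = -6/7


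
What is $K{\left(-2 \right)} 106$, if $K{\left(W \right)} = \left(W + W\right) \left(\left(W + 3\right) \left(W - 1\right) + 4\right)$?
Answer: $-424$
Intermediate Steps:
$K{\left(W \right)} = 2 W \left(4 + \left(-1 + W\right) \left(3 + W\right)\right)$ ($K{\left(W \right)} = 2 W \left(\left(3 + W\right) \left(-1 + W\right) + 4\right) = 2 W \left(\left(-1 + W\right) \left(3 + W\right) + 4\right) = 2 W \left(4 + \left(-1 + W\right) \left(3 + W\right)\right)$)
$K{\left(-2 \right)} 106 = 2 \left(-2\right) \left(1 + \left(-2\right)^{2} + 2 \left(-2\right)\right) 106 = 2 \left(-2\right) \left(1 + 4 - 4\right) 106 = 2 \left(-2\right) 1 \cdot 106 = \left(-4\right) 106 = -424$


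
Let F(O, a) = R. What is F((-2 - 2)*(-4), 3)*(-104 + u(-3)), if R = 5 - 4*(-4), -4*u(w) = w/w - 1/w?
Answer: -2191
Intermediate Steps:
u(w) = -¼ + 1/(4*w) (u(w) = -(w/w - 1/w)/4 = -(1 - 1/w)/4 = -¼ + 1/(4*w))
R = 21 (R = 5 + 16 = 21)
F(O, a) = 21
F((-2 - 2)*(-4), 3)*(-104 + u(-3)) = 21*(-104 + (¼)*(1 - 1*(-3))/(-3)) = 21*(-104 + (¼)*(-⅓)*(1 + 3)) = 21*(-104 + (¼)*(-⅓)*4) = 21*(-104 - ⅓) = 21*(-313/3) = -2191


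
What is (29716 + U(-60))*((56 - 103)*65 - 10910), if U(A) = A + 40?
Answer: -414704640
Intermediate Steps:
U(A) = 40 + A
(29716 + U(-60))*((56 - 103)*65 - 10910) = (29716 + (40 - 60))*((56 - 103)*65 - 10910) = (29716 - 20)*(-47*65 - 10910) = 29696*(-3055 - 10910) = 29696*(-13965) = -414704640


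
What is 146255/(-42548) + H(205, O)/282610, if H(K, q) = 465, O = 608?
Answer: -4131334073/1202449028 ≈ -3.4358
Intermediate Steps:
146255/(-42548) + H(205, O)/282610 = 146255/(-42548) + 465/282610 = 146255*(-1/42548) + 465*(1/282610) = -146255/42548 + 93/56522 = -4131334073/1202449028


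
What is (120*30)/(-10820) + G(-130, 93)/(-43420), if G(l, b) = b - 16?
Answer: -7857257/23490220 ≈ -0.33449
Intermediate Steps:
G(l, b) = -16 + b
(120*30)/(-10820) + G(-130, 93)/(-43420) = (120*30)/(-10820) + (-16 + 93)/(-43420) = 3600*(-1/10820) + 77*(-1/43420) = -180/541 - 77/43420 = -7857257/23490220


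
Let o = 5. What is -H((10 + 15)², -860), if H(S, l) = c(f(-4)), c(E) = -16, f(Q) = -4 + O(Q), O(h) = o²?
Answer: 16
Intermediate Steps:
O(h) = 25 (O(h) = 5² = 25)
f(Q) = 21 (f(Q) = -4 + 25 = 21)
H(S, l) = -16
-H((10 + 15)², -860) = -1*(-16) = 16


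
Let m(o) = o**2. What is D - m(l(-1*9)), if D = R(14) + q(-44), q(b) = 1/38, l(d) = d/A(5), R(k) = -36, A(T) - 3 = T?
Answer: -45283/1216 ≈ -37.239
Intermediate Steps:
A(T) = 3 + T
l(d) = d/8 (l(d) = d/(3 + 5) = d/8)
q(b) = 1/38
D = -1367/38 (D = -36 + 1/38 = -1367/38 ≈ -35.974)
D - m(l(-1*9)) = -1367/38 - ((-1*9)/8)**2 = -1367/38 - ((1/8)*(-9))**2 = -1367/38 - (-9/8)**2 = -1367/38 - 1*81/64 = -1367/38 - 81/64 = -45283/1216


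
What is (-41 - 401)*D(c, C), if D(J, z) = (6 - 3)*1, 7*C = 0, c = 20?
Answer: -1326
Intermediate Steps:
C = 0 (C = (⅐)*0 = 0)
D(J, z) = 3 (D(J, z) = 3*1 = 3)
(-41 - 401)*D(c, C) = (-41 - 401)*3 = -442*3 = -1326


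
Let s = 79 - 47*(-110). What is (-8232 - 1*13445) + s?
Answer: -16428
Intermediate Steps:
s = 5249 (s = 79 + 5170 = 5249)
(-8232 - 1*13445) + s = (-8232 - 1*13445) + 5249 = (-8232 - 13445) + 5249 = -21677 + 5249 = -16428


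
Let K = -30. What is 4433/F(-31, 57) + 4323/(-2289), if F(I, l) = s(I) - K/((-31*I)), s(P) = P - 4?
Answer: -23069168/179305 ≈ -128.66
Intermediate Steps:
s(P) = -4 + P
F(I, l) = -4 + I - 30/(31*I) (F(I, l) = (-4 + I) - (-30)/((-31*I)) = (-4 + I) - (-30)*(-1/(31*I)) = (-4 + I) - 30/(31*I) = -4 + I - 30/(31*I))
4433/F(-31, 57) + 4323/(-2289) = 4433/(-4 - 31 - 30/31/(-31)) + 4323/(-2289) = 4433/(-4 - 31 - 30/31*(-1/31)) + 4323*(-1/2289) = 4433/(-4 - 31 + 30/961) - 1441/763 = 4433/(-33605/961) - 1441/763 = 4433*(-961/33605) - 1441/763 = -29791/235 - 1441/763 = -23069168/179305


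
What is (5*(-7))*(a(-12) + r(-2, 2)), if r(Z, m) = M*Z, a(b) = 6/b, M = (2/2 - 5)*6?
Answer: -3325/2 ≈ -1662.5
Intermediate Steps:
M = -24 (M = (2*(½) - 5)*6 = (1 - 5)*6 = -4*6 = -24)
r(Z, m) = -24*Z
(5*(-7))*(a(-12) + r(-2, 2)) = (5*(-7))*(6/(-12) - 24*(-2)) = -35*(6*(-1/12) + 48) = -35*(-½ + 48) = -35*95/2 = -3325/2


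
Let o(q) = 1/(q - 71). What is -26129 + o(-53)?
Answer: -3239997/124 ≈ -26129.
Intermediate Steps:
o(q) = 1/(-71 + q)
-26129 + o(-53) = -26129 + 1/(-71 - 53) = -26129 + 1/(-124) = -26129 - 1/124 = -3239997/124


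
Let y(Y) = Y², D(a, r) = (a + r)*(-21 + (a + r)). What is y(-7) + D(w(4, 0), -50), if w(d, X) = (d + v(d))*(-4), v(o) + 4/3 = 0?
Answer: 45031/9 ≈ 5003.4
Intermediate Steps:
v(o) = -4/3 (v(o) = -4/3 + 0 = -4/3)
w(d, X) = 16/3 - 4*d (w(d, X) = (d - 4/3)*(-4) = (-4/3 + d)*(-4) = 16/3 - 4*d)
D(a, r) = (a + r)*(-21 + a + r)
y(-7) + D(w(4, 0), -50) = (-7)² + ((16/3 - 4*4)² + (-50)² - 21*(16/3 - 4*4) - 21*(-50) + 2*(16/3 - 4*4)*(-50)) = 49 + ((16/3 - 16)² + 2500 - 21*(16/3 - 16) + 1050 + 2*(16/3 - 16)*(-50)) = 49 + ((-32/3)² + 2500 - 21*(-32/3) + 1050 + 2*(-32/3)*(-50)) = 49 + (1024/9 + 2500 + 224 + 1050 + 3200/3) = 49 + 44590/9 = 45031/9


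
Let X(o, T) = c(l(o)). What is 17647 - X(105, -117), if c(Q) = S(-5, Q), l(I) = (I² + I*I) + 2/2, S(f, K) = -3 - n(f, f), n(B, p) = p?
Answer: 17645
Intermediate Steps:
S(f, K) = -3 - f
l(I) = 1 + 2*I² (l(I) = (I² + I²) + 2*(½) = 2*I² + 1 = 1 + 2*I²)
c(Q) = 2 (c(Q) = -3 - 1*(-5) = -3 + 5 = 2)
X(o, T) = 2
17647 - X(105, -117) = 17647 - 1*2 = 17647 - 2 = 17645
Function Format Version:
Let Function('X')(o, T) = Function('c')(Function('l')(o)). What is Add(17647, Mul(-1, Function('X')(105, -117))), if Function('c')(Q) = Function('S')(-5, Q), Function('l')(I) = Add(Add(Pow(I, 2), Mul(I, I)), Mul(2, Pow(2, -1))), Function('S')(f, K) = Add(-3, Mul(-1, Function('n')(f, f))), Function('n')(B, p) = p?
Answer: 17645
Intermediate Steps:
Function('S')(f, K) = Add(-3, Mul(-1, f))
Function('l')(I) = Add(1, Mul(2, Pow(I, 2))) (Function('l')(I) = Add(Add(Pow(I, 2), Pow(I, 2)), Mul(2, Rational(1, 2))) = Add(Mul(2, Pow(I, 2)), 1) = Add(1, Mul(2, Pow(I, 2))))
Function('c')(Q) = 2 (Function('c')(Q) = Add(-3, Mul(-1, -5)) = Add(-3, 5) = 2)
Function('X')(o, T) = 2
Add(17647, Mul(-1, Function('X')(105, -117))) = Add(17647, Mul(-1, 2)) = Add(17647, -2) = 17645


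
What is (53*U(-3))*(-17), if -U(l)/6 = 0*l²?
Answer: 0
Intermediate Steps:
U(l) = 0 (U(l) = -0*l² = -6*0 = 0)
(53*U(-3))*(-17) = (53*0)*(-17) = 0*(-17) = 0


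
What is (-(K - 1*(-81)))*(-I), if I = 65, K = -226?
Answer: -9425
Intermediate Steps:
(-(K - 1*(-81)))*(-I) = (-(-226 - 1*(-81)))*(-1*65) = -(-226 + 81)*(-65) = -1*(-145)*(-65) = 145*(-65) = -9425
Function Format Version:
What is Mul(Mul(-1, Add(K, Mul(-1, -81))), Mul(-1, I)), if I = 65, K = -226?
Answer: -9425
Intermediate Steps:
Mul(Mul(-1, Add(K, Mul(-1, -81))), Mul(-1, I)) = Mul(Mul(-1, Add(-226, Mul(-1, -81))), Mul(-1, 65)) = Mul(Mul(-1, Add(-226, 81)), -65) = Mul(Mul(-1, -145), -65) = Mul(145, -65) = -9425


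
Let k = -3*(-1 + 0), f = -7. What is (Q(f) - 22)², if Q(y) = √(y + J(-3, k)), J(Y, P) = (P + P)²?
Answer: (22 - √29)² ≈ 276.05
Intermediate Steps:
k = 3 (k = -3*(-1) = 3)
J(Y, P) = 4*P² (J(Y, P) = (2*P)² = 4*P²)
Q(y) = √(36 + y) (Q(y) = √(y + 4*3²) = √(y + 4*9) = √(y + 36) = √(36 + y))
(Q(f) - 22)² = (√(36 - 7) - 22)² = (√29 - 22)² = (-22 + √29)²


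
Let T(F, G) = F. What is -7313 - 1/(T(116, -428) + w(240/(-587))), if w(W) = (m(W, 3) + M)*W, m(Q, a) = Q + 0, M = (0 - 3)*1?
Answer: -295812978941/40450244 ≈ -7313.0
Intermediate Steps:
M = -3 (M = -3*1 = -3)
m(Q, a) = Q
w(W) = W*(-3 + W) (w(W) = (W - 3)*W = (-3 + W)*W = W*(-3 + W))
-7313 - 1/(T(116, -428) + w(240/(-587))) = -7313 - 1/(116 + (240/(-587))*(-3 + 240/(-587))) = -7313 - 1/(116 + (240*(-1/587))*(-3 + 240*(-1/587))) = -7313 - 1/(116 - 240*(-3 - 240/587)/587) = -7313 - 1/(116 - 240/587*(-2001/587)) = -7313 - 1/(116 + 480240/344569) = -7313 - 1/40450244/344569 = -7313 - 1*344569/40450244 = -7313 - 344569/40450244 = -295812978941/40450244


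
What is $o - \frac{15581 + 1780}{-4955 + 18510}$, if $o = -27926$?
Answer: $- \frac{378554291}{13555} \approx -27927.0$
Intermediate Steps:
$o - \frac{15581 + 1780}{-4955 + 18510} = -27926 - \frac{15581 + 1780}{-4955 + 18510} = -27926 - \frac{17361}{13555} = - \frac{378554291}{13555}$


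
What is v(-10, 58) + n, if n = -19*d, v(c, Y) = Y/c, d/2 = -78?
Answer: 14791/5 ≈ 2958.2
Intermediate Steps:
d = -156 (d = 2*(-78) = -156)
n = 2964 (n = -19*(-156) = 2964)
v(-10, 58) + n = 58/(-10) + 2964 = 58*(-1/10) + 2964 = -29/5 + 2964 = 14791/5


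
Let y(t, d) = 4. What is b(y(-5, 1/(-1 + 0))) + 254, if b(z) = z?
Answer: 258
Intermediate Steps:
b(y(-5, 1/(-1 + 0))) + 254 = 4 + 254 = 258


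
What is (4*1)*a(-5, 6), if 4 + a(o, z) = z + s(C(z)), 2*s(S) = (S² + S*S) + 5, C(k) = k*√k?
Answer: 882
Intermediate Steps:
C(k) = k^(3/2)
s(S) = 5/2 + S² (s(S) = ((S² + S*S) + 5)/2 = ((S² + S²) + 5)/2 = (2*S² + 5)/2 = (5 + 2*S²)/2 = 5/2 + S²)
a(o, z) = -3/2 + z + z³ (a(o, z) = -4 + (z + (5/2 + (z^(3/2))²)) = -4 + (z + (5/2 + z³)) = -4 + (5/2 + z + z³) = -3/2 + z + z³)
(4*1)*a(-5, 6) = (4*1)*(-3/2 + 6 + 6³) = 4*(-3/2 + 6 + 216) = 4*(441/2) = 882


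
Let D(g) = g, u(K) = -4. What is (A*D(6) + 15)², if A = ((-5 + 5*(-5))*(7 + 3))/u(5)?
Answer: 216225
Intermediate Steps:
A = 75 (A = ((-5 + 5*(-5))*(7 + 3))/(-4) = ((-5 - 25)*10)*(-¼) = -30*10*(-¼) = -300*(-¼) = 75)
(A*D(6) + 15)² = (75*6 + 15)² = (450 + 15)² = 465² = 216225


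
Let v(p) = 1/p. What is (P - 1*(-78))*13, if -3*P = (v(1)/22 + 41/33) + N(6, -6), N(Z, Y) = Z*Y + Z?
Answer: 225407/198 ≈ 1138.4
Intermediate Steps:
N(Z, Y) = Z + Y*Z (N(Z, Y) = Y*Z + Z = Z + Y*Z)
P = 1895/198 (P = -((1/(1*22) + 41/33) + 6*(1 - 6))/3 = -((1*(1/22) + 41*(1/33)) + 6*(-5))/3 = -((1/22 + 41/33) - 30)/3 = -(85/66 - 30)/3 = -⅓*(-1895/66) = 1895/198 ≈ 9.5707)
(P - 1*(-78))*13 = (1895/198 - 1*(-78))*13 = (1895/198 + 78)*13 = (17339/198)*13 = 225407/198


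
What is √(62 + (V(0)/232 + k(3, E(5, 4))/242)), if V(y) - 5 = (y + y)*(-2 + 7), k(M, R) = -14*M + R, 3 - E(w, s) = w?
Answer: 3*√11187330/1276 ≈ 7.8638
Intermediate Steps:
E(w, s) = 3 - w
k(M, R) = R - 14*M
V(y) = 5 + 10*y (V(y) = 5 + (y + y)*(-2 + 7) = 5 + (2*y)*5 = 5 + 10*y)
√(62 + (V(0)/232 + k(3, E(5, 4))/242)) = √(62 + ((5 + 10*0)/232 + ((3 - 1*5) - 14*3)/242)) = √(62 + ((5 + 0)*(1/232) + ((3 - 5) - 42)*(1/242))) = √(62 + (5*(1/232) + (-2 - 42)*(1/242))) = √(62 + (5/232 - 44*1/242)) = √(62 + (5/232 - 2/11)) = √(62 - 409/2552) = √(157815/2552) = 3*√11187330/1276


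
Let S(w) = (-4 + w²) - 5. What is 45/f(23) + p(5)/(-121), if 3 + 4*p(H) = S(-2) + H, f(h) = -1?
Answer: -21777/484 ≈ -44.994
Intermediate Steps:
S(w) = -9 + w²
p(H) = -2 + H/4 (p(H) = -¾ + ((-9 + (-2)²) + H)/4 = -¾ + ((-9 + 4) + H)/4 = -¾ + (-5 + H)/4 = -¾ + (-5/4 + H/4) = -2 + H/4)
45/f(23) + p(5)/(-121) = 45/(-1) + (-2 + (¼)*5)/(-121) = 45*(-1) + (-2 + 5/4)*(-1/121) = -45 - ¾*(-1/121) = -45 + 3/484 = -21777/484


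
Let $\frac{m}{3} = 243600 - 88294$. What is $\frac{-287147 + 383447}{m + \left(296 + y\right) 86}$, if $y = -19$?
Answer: $\frac{4815}{24487} \approx 0.19664$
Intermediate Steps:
$m = 465918$ ($m = 3 \left(243600 - 88294\right) = 3 \cdot 155306 = 465918$)
$\frac{-287147 + 383447}{m + \left(296 + y\right) 86} = \frac{-287147 + 383447}{465918 + \left(296 - 19\right) 86} = \frac{96300}{465918 + 277 \cdot 86} = \frac{96300}{465918 + 23822} = \frac{96300}{489740} = 96300 \cdot \frac{1}{489740} = \frac{4815}{24487}$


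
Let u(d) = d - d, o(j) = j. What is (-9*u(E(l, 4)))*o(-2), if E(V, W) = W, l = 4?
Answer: 0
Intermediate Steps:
u(d) = 0
(-9*u(E(l, 4)))*o(-2) = -9*0*(-2) = 0*(-2) = 0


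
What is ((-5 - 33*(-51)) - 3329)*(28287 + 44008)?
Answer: -119359045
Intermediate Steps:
((-5 - 33*(-51)) - 3329)*(28287 + 44008) = ((-5 + 1683) - 3329)*72295 = (1678 - 3329)*72295 = -1651*72295 = -119359045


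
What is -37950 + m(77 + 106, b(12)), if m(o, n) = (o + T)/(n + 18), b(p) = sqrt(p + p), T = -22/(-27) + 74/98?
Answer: -418276657/11025 - 122093*sqrt(6)/99225 ≈ -37942.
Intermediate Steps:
T = 2077/1323 (T = -22*(-1/27) + 74*(1/98) = 22/27 + 37/49 = 2077/1323 ≈ 1.5699)
b(p) = sqrt(2)*sqrt(p) (b(p) = sqrt(2*p) = sqrt(2)*sqrt(p))
m(o, n) = (2077/1323 + o)/(18 + n) (m(o, n) = (o + 2077/1323)/(n + 18) = (2077/1323 + o)/(18 + n))
-37950 + m(77 + 106, b(12)) = -37950 + (2077/1323 + (77 + 106))/(18 + sqrt(2)*sqrt(12)) = -37950 + (2077/1323 + 183)/(18 + sqrt(2)*(2*sqrt(3))) = -37950 + (244186/1323)/(18 + 2*sqrt(6)) = -37950 + 244186/(1323*(18 + 2*sqrt(6)))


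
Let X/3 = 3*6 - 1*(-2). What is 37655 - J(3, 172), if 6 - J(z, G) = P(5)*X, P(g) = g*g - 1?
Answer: 39089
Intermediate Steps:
X = 60 (X = 3*(3*6 - 1*(-2)) = 3*(18 + 2) = 3*20 = 60)
P(g) = -1 + g² (P(g) = g² - 1 = -1 + g²)
J(z, G) = -1434 (J(z, G) = 6 - (-1 + 5²)*60 = 6 - (-1 + 25)*60 = 6 - 24*60 = 6 - 1*1440 = 6 - 1440 = -1434)
37655 - J(3, 172) = 37655 - 1*(-1434) = 37655 + 1434 = 39089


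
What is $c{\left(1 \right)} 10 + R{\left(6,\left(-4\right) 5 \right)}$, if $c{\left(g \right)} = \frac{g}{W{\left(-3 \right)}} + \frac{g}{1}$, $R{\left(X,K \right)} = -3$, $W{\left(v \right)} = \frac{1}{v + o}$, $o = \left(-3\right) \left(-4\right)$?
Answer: $97$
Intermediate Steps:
$o = 12$
$W{\left(v \right)} = \frac{1}{12 + v}$ ($W{\left(v \right)} = \frac{1}{v + 12} = \frac{1}{12 + v}$)
$c{\left(g \right)} = 10 g$ ($c{\left(g \right)} = \frac{g}{\frac{1}{12 - 3}} + \frac{g}{1} = \frac{g}{\frac{1}{9}} + g 1 = g \frac{1}{\frac{1}{9}} + g = g 9 + g = 9 g + g = 10 g$)
$c{\left(1 \right)} 10 + R{\left(6,\left(-4\right) 5 \right)} = 10 \cdot 1 \cdot 10 - 3 = 10 \cdot 10 - 3 = 100 - 3 = 97$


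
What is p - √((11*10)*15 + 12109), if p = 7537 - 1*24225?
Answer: -16688 - √13759 ≈ -16805.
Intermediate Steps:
p = -16688 (p = 7537 - 24225 = -16688)
p - √((11*10)*15 + 12109) = -16688 - √((11*10)*15 + 12109) = -16688 - √(110*15 + 12109) = -16688 - √(1650 + 12109) = -16688 - √13759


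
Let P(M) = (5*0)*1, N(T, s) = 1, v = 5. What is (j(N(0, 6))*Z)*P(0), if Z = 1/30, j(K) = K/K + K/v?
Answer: 0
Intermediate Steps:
j(K) = 1 + K/5 (j(K) = K/K + K/5 = 1 + K*(⅕) = 1 + K/5)
P(M) = 0 (P(M) = 0*1 = 0)
Z = 1/30 ≈ 0.033333
(j(N(0, 6))*Z)*P(0) = ((1 + (⅕)*1)*(1/30))*0 = ((1 + ⅕)*(1/30))*0 = ((6/5)*(1/30))*0 = (1/25)*0 = 0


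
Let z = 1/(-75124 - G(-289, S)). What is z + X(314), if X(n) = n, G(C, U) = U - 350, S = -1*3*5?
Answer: 23474325/74759 ≈ 314.00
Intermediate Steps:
S = -15 (S = -3*5 = -15)
G(C, U) = -350 + U
z = -1/74759 (z = 1/(-75124 - (-350 - 15)) = 1/(-75124 - 1*(-365)) = 1/(-75124 + 365) = 1/(-74759) = -1/74759 ≈ -1.3376e-5)
z + X(314) = -1/74759 + 314 = 23474325/74759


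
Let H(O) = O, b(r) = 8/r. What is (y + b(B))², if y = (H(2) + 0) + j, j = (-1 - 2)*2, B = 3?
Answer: 16/9 ≈ 1.7778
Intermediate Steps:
j = -6 (j = -3*2 = -6)
y = -4 (y = (2 + 0) - 6 = 2 - 6 = -4)
(y + b(B))² = (-4 + 8/3)² = (-4/3)² = 16/9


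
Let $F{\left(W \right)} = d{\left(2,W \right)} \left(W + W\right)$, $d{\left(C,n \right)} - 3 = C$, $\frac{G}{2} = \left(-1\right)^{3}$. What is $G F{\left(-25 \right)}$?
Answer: $500$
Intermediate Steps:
$G = -2$ ($G = 2 \left(-1\right)^{3} = 2 \left(-1\right) = -2$)
$d{\left(C,n \right)} = 3 + C$
$F{\left(W \right)} = 10 W$ ($F{\left(W \right)} = \left(3 + 2\right) \left(W + W\right) = 5 \cdot 2 W = 10 W$)
$G F{\left(-25 \right)} = - 2 \cdot 10 \left(-25\right) = \left(-2\right) \left(-250\right) = 500$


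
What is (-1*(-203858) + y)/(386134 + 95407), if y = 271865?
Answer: 475723/481541 ≈ 0.98792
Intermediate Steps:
(-1*(-203858) + y)/(386134 + 95407) = (-1*(-203858) + 271865)/(386134 + 95407) = (203858 + 271865)/481541 = 475723*(1/481541) = 475723/481541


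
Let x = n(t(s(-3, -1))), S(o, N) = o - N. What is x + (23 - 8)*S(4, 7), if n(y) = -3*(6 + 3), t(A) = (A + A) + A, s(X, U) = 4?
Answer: -72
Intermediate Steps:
t(A) = 3*A (t(A) = 2*A + A = 3*A)
n(y) = -27 (n(y) = -3*9 = -27)
x = -27
x + (23 - 8)*S(4, 7) = -27 + (23 - 8)*(4 - 1*7) = -27 + 15*(4 - 7) = -27 + 15*(-3) = -27 - 45 = -72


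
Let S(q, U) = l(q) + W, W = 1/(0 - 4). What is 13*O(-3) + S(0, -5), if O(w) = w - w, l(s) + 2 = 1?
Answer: -5/4 ≈ -1.2500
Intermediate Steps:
l(s) = -1 (l(s) = -2 + 1 = -1)
O(w) = 0
W = -1/4 (W = 1/(-4) = -1/4 ≈ -0.25000)
S(q, U) = -5/4 (S(q, U) = -1 - 1/4 = -5/4)
13*O(-3) + S(0, -5) = 13*0 - 5/4 = 0 - 5/4 = -5/4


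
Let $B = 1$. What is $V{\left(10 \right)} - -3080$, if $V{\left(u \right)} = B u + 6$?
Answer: $3096$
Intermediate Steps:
$V{\left(u \right)} = 6 + u$ ($V{\left(u \right)} = 1 u + 6 = u + 6 = 6 + u$)
$V{\left(10 \right)} - -3080 = \left(6 + 10\right) - -3080 = 16 + 3080 = 3096$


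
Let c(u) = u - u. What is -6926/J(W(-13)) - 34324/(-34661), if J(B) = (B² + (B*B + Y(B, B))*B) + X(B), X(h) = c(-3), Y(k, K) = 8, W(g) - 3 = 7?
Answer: -99779883/20449990 ≈ -4.8792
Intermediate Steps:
c(u) = 0
W(g) = 10 (W(g) = 3 + 7 = 10)
X(h) = 0
J(B) = B² + B*(8 + B²) (J(B) = (B² + (B*B + 8)*B) + 0 = (B² + (B² + 8)*B) + 0 = (B² + (8 + B²)*B) + 0 = (B² + B*(8 + B²)) + 0 = B² + B*(8 + B²))
-6926/J(W(-13)) - 34324/(-34661) = -6926*1/(10*(8 + 10 + 10²)) - 34324/(-34661) = -6926*1/(10*(8 + 10 + 100)) - 34324*(-1/34661) = -6926/(10*118) + 34324/34661 = -6926/1180 + 34324/34661 = -6926*1/1180 + 34324/34661 = -3463/590 + 34324/34661 = -99779883/20449990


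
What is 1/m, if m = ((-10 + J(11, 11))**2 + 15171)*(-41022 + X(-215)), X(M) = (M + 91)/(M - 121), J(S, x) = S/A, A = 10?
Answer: -8400/5254943287157 ≈ -1.5985e-9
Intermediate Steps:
J(S, x) = S/10
X(M) = (91 + M)/(-121 + M)
m = -5254943287157/8400 (m = ((-10 + (1/10)*11)**2 + 15171)*(-41022 + (91 - 215)/(-121 - 215)) = ((-10 + 11/10)**2 + 15171)*(-41022 - 124/(-336)) = ((-89/10)**2 + 15171)*(-41022 - 1/336*(-124)) = (7921/100 + 15171)*(-41022 + 31/84) = (1525021/100)*(-3445817/84) = -5254943287157/8400 ≈ -6.2559e+8)
1/m = 1/(-5254943287157/8400) = -8400/5254943287157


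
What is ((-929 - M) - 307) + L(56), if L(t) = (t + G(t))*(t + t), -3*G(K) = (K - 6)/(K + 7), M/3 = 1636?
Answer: 2656/27 ≈ 98.370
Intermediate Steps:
M = 4908 (M = 3*1636 = 4908)
G(K) = -(-6 + K)/(3*(7 + K)) (G(K) = -(K - 6)/(3*(K + 7)) = -(-6 + K)/(3*(7 + K)))
L(t) = 2*t*(t + (6 - t)/(3*(7 + t))) (L(t) = (t + (6 - t)/(3*(7 + t)))*(t + t) = (t + (6 - t)/(3*(7 + t)))*(2*t) = 2*t*(t + (6 - t)/(3*(7 + t))))
((-929 - M) - 307) + L(56) = ((-929 - 1*4908) - 307) + (⅔)*56*(6 - 1*56 + 3*56*(7 + 56))/(7 + 56) = ((-929 - 4908) - 307) + (⅔)*56*(6 - 56 + 3*56*63)/63 = (-5837 - 307) + (⅔)*56*(1/63)*(6 - 56 + 10584) = -6144 + (⅔)*56*(1/63)*10534 = -6144 + 168544/27 = 2656/27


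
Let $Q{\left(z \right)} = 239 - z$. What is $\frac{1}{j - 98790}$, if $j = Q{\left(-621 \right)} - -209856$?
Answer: $\frac{1}{111926} \approx 8.9345 \cdot 10^{-6}$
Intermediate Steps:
$j = 210716$ ($j = \left(239 - -621\right) - -209856 = \left(239 + 621\right) + 209856 = 860 + 209856 = 210716$)
$\frac{1}{j - 98790} = \frac{1}{210716 - 98790} = \frac{1}{111926}$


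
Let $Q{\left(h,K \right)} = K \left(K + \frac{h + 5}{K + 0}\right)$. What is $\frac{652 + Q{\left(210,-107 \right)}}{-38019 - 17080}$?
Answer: $- \frac{12316}{55099} \approx -0.22352$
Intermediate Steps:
$Q{\left(h,K \right)} = K \left(K + \frac{5 + h}{K}\right)$
$\frac{652 + Q{\left(210,-107 \right)}}{-38019 - 17080} = \frac{652 + \left(5 + 210 + \left(-107\right)^{2}\right)}{-38019 - 17080} = \frac{652 + \left(5 + 210 + 11449\right)}{-55099} = \left(652 + 11664\right) \left(- \frac{1}{55099}\right) = 12316 \left(- \frac{1}{55099}\right) = - \frac{12316}{55099}$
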